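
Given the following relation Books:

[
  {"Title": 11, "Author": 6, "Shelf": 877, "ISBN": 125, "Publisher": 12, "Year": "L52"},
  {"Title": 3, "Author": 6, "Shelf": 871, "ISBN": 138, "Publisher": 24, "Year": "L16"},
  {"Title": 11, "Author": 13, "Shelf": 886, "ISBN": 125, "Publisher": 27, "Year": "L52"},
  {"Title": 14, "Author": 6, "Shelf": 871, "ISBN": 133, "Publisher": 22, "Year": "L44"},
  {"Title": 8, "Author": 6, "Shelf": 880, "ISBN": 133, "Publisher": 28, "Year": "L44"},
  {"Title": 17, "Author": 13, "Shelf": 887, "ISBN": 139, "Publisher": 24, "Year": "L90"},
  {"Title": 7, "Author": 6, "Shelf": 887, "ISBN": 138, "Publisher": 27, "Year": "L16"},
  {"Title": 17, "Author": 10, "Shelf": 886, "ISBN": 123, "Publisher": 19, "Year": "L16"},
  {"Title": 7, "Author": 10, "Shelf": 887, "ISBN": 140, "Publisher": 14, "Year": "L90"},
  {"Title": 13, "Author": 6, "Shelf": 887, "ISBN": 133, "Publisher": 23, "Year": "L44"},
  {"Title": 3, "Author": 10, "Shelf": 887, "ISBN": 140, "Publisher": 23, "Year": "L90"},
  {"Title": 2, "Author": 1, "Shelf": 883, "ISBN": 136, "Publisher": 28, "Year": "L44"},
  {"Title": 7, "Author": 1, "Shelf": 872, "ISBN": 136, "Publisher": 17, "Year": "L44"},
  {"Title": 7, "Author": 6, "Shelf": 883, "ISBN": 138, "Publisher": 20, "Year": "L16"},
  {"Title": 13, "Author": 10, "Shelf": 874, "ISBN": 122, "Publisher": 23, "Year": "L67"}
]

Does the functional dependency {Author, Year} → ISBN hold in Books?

(Author=6, Year=L52): 1 row → ISBN = 125 ✓
(Author=6, Year=L16): 3 rows → ISBN = 138, 138, 138 ✓
(Author=13, Year=L52): 1 row → ISBN = 125 ✓
(Author=6, Year=L44): 3 rows → ISBN = 133, 133, 133 ✓
(Author=13, Year=L90): 1 row → ISBN = 139 ✓
(Author=10, Year=L16): 1 row → ISBN = 123 ✓
(Author=10, Year=L90): 2 rows → ISBN = 140, 140 ✓
(Author=1, Year=L44): 2 rows → ISBN = 136, 136 ✓
(Author=10, Year=L67): 1 row → ISBN = 122 ✓
Every {Author, Year} value is associated with a single ISBN value, so {Author, Year} → ISBN holds.

Yes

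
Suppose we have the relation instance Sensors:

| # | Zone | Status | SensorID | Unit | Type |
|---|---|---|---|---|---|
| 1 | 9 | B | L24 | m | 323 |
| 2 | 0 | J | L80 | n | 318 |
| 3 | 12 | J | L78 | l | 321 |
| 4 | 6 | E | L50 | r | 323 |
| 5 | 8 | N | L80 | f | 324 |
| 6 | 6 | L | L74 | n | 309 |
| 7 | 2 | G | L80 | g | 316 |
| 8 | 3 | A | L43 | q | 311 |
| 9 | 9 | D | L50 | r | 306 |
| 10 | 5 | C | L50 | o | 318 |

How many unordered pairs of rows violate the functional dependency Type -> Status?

2

Type=323: violating pairs (1,4) — 1 pair.
Type=318: violating pairs (2,10) — 1 pair.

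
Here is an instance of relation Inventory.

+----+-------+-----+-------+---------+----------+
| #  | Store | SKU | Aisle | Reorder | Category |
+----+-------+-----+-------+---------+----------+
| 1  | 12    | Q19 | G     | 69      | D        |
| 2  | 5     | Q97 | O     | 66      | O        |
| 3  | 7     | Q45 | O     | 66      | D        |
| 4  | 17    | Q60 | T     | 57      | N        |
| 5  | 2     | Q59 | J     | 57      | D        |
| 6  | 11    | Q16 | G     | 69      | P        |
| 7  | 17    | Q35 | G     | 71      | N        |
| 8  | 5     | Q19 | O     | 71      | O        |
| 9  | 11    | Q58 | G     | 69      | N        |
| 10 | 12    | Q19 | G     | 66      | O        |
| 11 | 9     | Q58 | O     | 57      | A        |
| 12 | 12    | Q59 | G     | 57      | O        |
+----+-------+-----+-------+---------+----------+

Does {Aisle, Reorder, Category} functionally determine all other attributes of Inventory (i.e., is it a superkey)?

Yes

All 12 rows have distinct {Aisle, Reorder, Category} values, so {Aisle, Reorder, Category} → (all attributes) holds and {Aisle, Reorder, Category} is a superkey.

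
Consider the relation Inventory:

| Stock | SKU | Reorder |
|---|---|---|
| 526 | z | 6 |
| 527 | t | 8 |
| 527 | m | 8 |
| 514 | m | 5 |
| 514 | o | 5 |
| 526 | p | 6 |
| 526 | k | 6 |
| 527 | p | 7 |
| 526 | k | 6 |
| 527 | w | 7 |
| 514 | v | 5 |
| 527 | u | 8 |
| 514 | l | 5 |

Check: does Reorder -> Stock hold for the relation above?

Reorder=6: 4 rows → Stock = 526, 526, 526, 526 ✓
Reorder=8: 3 rows → Stock = 527, 527, 527 ✓
Reorder=5: 4 rows → Stock = 514, 514, 514, 514 ✓
Reorder=7: 2 rows → Stock = 527, 527 ✓
Every Reorder value is associated with a single Stock value, so Reorder -> Stock holds.

Yes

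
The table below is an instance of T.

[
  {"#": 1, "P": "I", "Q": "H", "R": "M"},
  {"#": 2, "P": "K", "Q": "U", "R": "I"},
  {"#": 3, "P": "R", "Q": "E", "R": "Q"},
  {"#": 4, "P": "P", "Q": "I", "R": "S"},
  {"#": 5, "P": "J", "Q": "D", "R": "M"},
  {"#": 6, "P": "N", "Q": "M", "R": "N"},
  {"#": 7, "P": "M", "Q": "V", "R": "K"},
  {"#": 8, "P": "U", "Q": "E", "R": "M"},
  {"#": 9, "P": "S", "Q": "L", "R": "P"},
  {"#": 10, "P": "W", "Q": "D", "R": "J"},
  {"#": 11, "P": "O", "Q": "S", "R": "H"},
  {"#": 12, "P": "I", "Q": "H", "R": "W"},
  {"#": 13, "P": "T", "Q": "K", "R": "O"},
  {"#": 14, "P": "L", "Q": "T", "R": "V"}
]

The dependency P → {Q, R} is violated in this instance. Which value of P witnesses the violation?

I

P=I: rows 1, 12 → {Q,R} takes values {(H, M), (H, W)} — violation
P=K: row 2 → {Q,R} = (U, I) ✓
P=R: row 3 → {Q,R} = (E, Q) ✓
P=P: row 4 → {Q,R} = (I, S) ✓
P=J: row 5 → {Q,R} = (D, M) ✓
P=N: row 6 → {Q,R} = (M, N) ✓
P=M: row 7 → {Q,R} = (V, K) ✓
P=U: row 8 → {Q,R} = (E, M) ✓
P=S: row 9 → {Q,R} = (L, P) ✓
P=W: row 10 → {Q,R} = (D, J) ✓
P=O: row 11 → {Q,R} = (S, H) ✓
P=T: row 13 → {Q,R} = (K, O) ✓
P=L: row 14 → {Q,R} = (T, V) ✓
The only P value with inconsistent RHS is P=I.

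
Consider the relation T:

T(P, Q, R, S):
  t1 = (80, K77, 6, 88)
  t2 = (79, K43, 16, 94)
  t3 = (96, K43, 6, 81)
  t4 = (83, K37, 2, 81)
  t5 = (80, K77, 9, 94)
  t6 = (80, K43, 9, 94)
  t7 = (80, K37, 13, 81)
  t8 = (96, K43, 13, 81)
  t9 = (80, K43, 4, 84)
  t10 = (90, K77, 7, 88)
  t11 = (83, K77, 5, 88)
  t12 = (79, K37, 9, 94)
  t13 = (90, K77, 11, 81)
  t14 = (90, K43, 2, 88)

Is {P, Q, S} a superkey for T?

Rows 3 and 8 have the same {P, Q, S} value (P=96, Q=K43, S=81) but are distinct tuples, so {P, Q, S} does not determine every attribute — not a superkey.

No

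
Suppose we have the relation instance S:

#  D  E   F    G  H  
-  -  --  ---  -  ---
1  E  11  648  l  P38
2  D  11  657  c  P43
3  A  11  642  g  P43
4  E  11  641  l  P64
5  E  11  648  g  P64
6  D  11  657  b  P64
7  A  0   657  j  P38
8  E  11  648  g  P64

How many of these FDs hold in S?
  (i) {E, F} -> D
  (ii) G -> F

1

(i) {E, F} -> D: every LHS value maps to a single RHS value — holds.
(ii) G -> F: G=l: rows 1, 4 → F takes values {648, 641} — violation; G=g: rows 3, 5, 8 → F takes values {642, 648} — violation — fails.
1 of the 2 dependencies holds.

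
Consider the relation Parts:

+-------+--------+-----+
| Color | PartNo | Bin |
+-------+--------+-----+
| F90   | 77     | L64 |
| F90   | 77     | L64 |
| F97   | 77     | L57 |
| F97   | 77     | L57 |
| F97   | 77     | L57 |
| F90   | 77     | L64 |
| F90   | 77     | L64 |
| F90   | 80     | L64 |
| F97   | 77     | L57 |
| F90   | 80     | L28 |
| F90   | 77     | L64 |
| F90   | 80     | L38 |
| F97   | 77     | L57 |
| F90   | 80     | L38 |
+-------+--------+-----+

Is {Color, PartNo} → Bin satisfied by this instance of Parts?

(Color=F90, PartNo=77): 5 rows → Bin = L64, L64, L64, L64, L64 ✓
(Color=F97, PartNo=77): 5 rows → Bin = L57, L57, L57, L57, L57 ✓
(Color=F90, PartNo=80): 4 rows → Bin takes values {L64, L28, L38} — violation
Two rows agree on {Color, PartNo} but differ on Bin, so {Color, PartNo} → Bin does not hold.

No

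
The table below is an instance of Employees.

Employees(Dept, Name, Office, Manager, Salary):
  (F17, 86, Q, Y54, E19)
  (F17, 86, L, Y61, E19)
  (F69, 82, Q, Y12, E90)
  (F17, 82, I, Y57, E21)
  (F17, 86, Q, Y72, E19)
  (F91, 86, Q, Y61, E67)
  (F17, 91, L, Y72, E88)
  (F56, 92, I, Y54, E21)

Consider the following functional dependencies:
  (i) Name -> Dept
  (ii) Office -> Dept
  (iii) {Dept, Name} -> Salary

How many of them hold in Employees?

(i) Name -> Dept: Name=86: 4 rows → Dept takes values {F17, F91} — violation; Name=82: 2 rows → Dept takes values {F69, F17} — violation — fails.
(ii) Office -> Dept: Office=Q: 4 rows → Dept takes values {F17, F69, F91} — violation; Office=I: 2 rows → Dept takes values {F17, F56} — violation — fails.
(iii) {Dept, Name} -> Salary: every LHS value maps to a single RHS value — holds.
1 of the 3 dependencies holds.

1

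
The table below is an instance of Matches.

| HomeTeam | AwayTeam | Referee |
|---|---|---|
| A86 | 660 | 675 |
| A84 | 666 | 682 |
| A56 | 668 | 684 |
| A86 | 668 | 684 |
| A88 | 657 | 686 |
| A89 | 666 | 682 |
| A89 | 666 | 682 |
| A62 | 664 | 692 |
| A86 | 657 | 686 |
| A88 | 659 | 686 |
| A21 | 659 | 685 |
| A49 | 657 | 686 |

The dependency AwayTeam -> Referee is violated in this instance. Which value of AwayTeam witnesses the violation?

AwayTeam=660: 1 row → Referee = 675 ✓
AwayTeam=666: 3 rows → Referee = 682, 682, 682 ✓
AwayTeam=668: 2 rows → Referee = 684, 684 ✓
AwayTeam=657: 3 rows → Referee = 686, 686, 686 ✓
AwayTeam=664: 1 row → Referee = 692 ✓
AwayTeam=659: 2 rows → Referee takes values {686, 685} — violation
The only AwayTeam value with inconsistent Referee is AwayTeam=659.

659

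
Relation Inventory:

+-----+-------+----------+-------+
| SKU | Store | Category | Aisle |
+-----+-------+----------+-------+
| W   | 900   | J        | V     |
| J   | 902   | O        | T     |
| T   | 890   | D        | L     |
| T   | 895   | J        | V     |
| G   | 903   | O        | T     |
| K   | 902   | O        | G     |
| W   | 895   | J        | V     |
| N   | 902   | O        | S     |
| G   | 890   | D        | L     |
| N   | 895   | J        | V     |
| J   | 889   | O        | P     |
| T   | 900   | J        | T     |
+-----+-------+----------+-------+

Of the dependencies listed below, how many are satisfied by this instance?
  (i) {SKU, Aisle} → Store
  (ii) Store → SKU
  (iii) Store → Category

(i) {SKU, Aisle} → Store: (SKU=W, Aisle=V): 2 rows → Store takes values {900, 895} — violation — fails.
(ii) Store → SKU: Store=900: 2 rows → SKU takes values {W, T} — violation; Store=902: 3 rows → SKU takes values {J, K, N} — violation; Store=890: 2 rows → SKU takes values {T, G} — violation; Store=895: 3 rows → SKU takes values {T, W, N} — violation — fails.
(iii) Store → Category: every LHS value maps to a single RHS value — holds.
1 of the 3 dependencies holds.

1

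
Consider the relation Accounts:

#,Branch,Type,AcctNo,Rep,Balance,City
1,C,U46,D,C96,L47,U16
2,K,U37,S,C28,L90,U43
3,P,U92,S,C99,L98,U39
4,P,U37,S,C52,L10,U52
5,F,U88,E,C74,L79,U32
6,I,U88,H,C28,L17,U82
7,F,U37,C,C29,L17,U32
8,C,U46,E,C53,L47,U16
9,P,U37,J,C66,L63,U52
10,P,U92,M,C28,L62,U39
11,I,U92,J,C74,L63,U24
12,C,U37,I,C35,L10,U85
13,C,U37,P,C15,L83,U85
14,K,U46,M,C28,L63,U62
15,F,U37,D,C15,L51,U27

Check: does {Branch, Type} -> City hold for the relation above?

No

(Branch=C, Type=U46): rows 1, 8 → City = U16, U16 ✓
(Branch=K, Type=U37): row 2 → City = U43 ✓
(Branch=P, Type=U92): rows 3, 10 → City = U39, U39 ✓
(Branch=P, Type=U37): rows 4, 9 → City = U52, U52 ✓
(Branch=F, Type=U88): row 5 → City = U32 ✓
(Branch=I, Type=U88): row 6 → City = U82 ✓
(Branch=F, Type=U37): rows 7, 15 → City takes values {U32, U27} — violation
(Branch=I, Type=U92): row 11 → City = U24 ✓
(Branch=C, Type=U37): rows 12, 13 → City = U85, U85 ✓
(Branch=K, Type=U46): row 14 → City = U62 ✓
Two rows agree on {Branch, Type} but differ on City, so {Branch, Type} -> City does not hold.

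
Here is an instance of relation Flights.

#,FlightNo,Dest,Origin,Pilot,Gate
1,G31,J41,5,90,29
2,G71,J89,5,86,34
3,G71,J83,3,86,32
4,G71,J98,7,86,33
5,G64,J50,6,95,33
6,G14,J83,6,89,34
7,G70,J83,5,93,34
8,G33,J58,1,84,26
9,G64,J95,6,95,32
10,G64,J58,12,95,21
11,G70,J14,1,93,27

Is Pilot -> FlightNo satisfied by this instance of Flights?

Pilot=90: row 1 → FlightNo = G31 ✓
Pilot=86: rows 2, 3, 4 → FlightNo = G71, G71, G71 ✓
Pilot=95: rows 5, 9, 10 → FlightNo = G64, G64, G64 ✓
Pilot=89: row 6 → FlightNo = G14 ✓
Pilot=93: rows 7, 11 → FlightNo = G70, G70 ✓
Pilot=84: row 8 → FlightNo = G33 ✓
Every Pilot value is associated with a single FlightNo value, so Pilot -> FlightNo holds.

Yes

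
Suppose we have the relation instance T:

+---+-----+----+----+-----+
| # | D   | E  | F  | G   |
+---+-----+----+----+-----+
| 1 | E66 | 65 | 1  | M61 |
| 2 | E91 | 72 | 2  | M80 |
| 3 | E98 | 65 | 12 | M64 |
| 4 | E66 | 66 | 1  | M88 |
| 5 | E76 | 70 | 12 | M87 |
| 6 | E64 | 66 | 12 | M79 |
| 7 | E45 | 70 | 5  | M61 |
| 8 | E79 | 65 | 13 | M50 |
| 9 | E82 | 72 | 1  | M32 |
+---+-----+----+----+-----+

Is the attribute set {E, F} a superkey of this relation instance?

Yes

All 9 rows have distinct {E, F} values, so {E, F} → (all attributes) holds and {E, F} is a superkey.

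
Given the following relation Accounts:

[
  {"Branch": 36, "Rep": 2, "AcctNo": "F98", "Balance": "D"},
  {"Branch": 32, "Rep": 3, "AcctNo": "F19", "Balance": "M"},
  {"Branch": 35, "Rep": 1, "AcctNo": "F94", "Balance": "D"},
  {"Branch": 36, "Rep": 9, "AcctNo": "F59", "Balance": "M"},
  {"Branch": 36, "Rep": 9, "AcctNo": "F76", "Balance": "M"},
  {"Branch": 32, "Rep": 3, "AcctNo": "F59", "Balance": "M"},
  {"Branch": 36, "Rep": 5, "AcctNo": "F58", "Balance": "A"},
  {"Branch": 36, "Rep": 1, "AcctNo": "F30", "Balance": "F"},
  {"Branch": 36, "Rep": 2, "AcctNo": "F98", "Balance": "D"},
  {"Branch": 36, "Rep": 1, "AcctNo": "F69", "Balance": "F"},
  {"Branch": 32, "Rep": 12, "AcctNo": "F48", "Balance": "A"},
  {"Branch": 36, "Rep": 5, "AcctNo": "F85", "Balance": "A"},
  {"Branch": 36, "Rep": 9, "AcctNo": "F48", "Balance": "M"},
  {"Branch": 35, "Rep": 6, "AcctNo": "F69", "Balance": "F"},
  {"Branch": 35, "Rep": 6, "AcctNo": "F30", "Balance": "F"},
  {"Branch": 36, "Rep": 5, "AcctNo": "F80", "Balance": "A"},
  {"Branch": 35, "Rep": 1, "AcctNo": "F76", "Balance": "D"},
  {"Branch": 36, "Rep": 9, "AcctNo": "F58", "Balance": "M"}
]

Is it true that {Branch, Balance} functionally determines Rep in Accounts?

(Branch=36, Balance=D): 2 rows → Rep = 2, 2 ✓
(Branch=32, Balance=M): 2 rows → Rep = 3, 3 ✓
(Branch=35, Balance=D): 2 rows → Rep = 1, 1 ✓
(Branch=36, Balance=M): 4 rows → Rep = 9, 9, 9, 9 ✓
(Branch=36, Balance=A): 3 rows → Rep = 5, 5, 5 ✓
(Branch=36, Balance=F): 2 rows → Rep = 1, 1 ✓
(Branch=32, Balance=A): 1 row → Rep = 12 ✓
(Branch=35, Balance=F): 2 rows → Rep = 6, 6 ✓
Every {Branch, Balance} value is associated with a single Rep value, so {Branch, Balance} -> Rep holds.

Yes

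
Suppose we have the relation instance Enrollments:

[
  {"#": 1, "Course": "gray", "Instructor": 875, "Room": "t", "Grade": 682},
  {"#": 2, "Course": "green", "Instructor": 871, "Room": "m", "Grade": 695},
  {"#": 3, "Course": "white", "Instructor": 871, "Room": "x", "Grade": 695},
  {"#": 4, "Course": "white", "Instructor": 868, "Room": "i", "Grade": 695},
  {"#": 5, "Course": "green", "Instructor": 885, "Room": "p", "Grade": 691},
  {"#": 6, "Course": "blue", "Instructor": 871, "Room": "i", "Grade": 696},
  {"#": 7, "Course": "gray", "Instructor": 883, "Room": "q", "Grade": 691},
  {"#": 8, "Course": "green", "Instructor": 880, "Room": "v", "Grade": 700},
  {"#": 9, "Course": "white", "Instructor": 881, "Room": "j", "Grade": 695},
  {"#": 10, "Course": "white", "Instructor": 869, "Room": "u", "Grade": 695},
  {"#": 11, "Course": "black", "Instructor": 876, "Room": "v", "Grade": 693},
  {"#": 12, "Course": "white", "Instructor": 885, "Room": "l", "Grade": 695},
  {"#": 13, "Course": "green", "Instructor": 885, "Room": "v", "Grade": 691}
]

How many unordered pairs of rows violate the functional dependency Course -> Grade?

Course=gray: violating pairs (1,7) — 1 pair.
Course=green: violating pairs (2,5), (2,8), (2,13), (5,8), (8,13) — 5 pairs.
Course=white: all 5 rows agree on Grade — 0 pairs.

6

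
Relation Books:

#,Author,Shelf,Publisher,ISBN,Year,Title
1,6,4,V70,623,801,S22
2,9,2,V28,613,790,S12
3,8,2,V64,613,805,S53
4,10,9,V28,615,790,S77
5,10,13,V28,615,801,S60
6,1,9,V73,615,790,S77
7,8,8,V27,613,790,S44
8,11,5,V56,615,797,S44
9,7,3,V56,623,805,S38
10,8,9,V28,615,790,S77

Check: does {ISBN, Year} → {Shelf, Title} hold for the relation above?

(ISBN=623, Year=801): row 1 → {Shelf,Title} = (4, S22) ✓
(ISBN=613, Year=790): rows 2, 7 → {Shelf,Title} takes values {(2, S12), (8, S44)} — violation
(ISBN=613, Year=805): row 3 → {Shelf,Title} = (2, S53) ✓
(ISBN=615, Year=790): rows 4, 6, 10 → {Shelf,Title} = (9, S77), (9, S77), (9, S77) ✓
(ISBN=615, Year=801): row 5 → {Shelf,Title} = (13, S60) ✓
(ISBN=615, Year=797): row 8 → {Shelf,Title} = (5, S44) ✓
(ISBN=623, Year=805): row 9 → {Shelf,Title} = (3, S38) ✓
Two rows agree on {ISBN, Year} but differ on {Shelf, Title}, so {ISBN, Year} → {Shelf, Title} does not hold.

No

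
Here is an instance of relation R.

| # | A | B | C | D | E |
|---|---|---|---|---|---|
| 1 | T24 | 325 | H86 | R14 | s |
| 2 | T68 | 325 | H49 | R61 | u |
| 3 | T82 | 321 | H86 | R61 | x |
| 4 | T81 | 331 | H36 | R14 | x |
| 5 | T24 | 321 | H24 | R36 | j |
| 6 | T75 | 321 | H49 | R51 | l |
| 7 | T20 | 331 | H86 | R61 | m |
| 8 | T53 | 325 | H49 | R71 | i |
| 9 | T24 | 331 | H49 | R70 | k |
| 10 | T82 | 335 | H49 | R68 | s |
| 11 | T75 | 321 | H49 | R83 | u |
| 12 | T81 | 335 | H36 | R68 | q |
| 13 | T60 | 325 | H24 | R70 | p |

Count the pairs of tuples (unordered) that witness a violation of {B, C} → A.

(B=325, C=H49): violating pairs (2,8) — 1 pair.
(B=321, C=H49): all 2 rows agree on A — 0 pairs.

1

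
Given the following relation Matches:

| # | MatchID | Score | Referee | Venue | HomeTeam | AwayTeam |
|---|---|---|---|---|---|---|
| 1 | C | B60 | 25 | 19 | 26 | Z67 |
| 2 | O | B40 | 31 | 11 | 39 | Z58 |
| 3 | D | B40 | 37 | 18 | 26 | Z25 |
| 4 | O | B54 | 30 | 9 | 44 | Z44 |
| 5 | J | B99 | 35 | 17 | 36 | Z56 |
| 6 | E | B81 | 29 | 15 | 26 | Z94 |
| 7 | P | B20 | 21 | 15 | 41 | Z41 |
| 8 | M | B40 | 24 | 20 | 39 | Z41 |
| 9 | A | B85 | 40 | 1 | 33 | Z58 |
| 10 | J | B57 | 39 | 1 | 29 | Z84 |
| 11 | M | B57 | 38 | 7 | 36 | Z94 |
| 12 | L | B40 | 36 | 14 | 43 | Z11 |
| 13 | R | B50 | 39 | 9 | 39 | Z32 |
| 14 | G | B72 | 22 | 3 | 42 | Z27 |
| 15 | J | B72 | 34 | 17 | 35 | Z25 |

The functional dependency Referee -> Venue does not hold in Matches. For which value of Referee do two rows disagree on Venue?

Referee=25: row 1 → Venue = 19 ✓
Referee=31: row 2 → Venue = 11 ✓
Referee=37: row 3 → Venue = 18 ✓
Referee=30: row 4 → Venue = 9 ✓
Referee=35: row 5 → Venue = 17 ✓
Referee=29: row 6 → Venue = 15 ✓
Referee=21: row 7 → Venue = 15 ✓
Referee=24: row 8 → Venue = 20 ✓
Referee=40: row 9 → Venue = 1 ✓
Referee=39: rows 10, 13 → Venue takes values {1, 9} — violation
Referee=38: row 11 → Venue = 7 ✓
Referee=36: row 12 → Venue = 14 ✓
Referee=22: row 14 → Venue = 3 ✓
Referee=34: row 15 → Venue = 17 ✓
The only Referee value with inconsistent Venue is Referee=39.

39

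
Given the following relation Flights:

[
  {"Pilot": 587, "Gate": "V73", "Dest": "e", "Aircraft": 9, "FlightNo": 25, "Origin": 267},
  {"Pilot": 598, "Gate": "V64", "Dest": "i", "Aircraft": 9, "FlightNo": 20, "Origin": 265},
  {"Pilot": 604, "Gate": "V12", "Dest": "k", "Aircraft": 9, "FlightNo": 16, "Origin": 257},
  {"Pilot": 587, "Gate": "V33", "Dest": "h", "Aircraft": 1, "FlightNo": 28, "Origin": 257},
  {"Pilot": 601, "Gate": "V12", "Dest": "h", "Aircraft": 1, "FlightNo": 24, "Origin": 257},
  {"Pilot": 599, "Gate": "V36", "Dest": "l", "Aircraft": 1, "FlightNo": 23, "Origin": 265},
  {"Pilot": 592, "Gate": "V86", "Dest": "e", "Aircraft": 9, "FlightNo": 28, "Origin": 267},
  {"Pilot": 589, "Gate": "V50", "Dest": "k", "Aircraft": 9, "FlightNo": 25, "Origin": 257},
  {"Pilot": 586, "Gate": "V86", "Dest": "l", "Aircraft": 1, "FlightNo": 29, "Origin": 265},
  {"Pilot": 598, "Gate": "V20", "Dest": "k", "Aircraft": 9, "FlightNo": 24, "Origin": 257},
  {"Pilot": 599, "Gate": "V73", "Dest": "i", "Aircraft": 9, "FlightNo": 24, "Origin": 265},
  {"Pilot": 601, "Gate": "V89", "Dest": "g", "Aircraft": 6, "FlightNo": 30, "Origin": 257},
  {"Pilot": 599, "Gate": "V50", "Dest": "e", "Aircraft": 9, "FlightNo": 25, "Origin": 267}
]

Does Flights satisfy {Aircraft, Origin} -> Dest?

Yes

(Aircraft=9, Origin=267): 3 rows → Dest = e, e, e ✓
(Aircraft=9, Origin=265): 2 rows → Dest = i, i ✓
(Aircraft=9, Origin=257): 3 rows → Dest = k, k, k ✓
(Aircraft=1, Origin=257): 2 rows → Dest = h, h ✓
(Aircraft=1, Origin=265): 2 rows → Dest = l, l ✓
(Aircraft=6, Origin=257): 1 row → Dest = g ✓
Every {Aircraft, Origin} value is associated with a single Dest value, so {Aircraft, Origin} -> Dest holds.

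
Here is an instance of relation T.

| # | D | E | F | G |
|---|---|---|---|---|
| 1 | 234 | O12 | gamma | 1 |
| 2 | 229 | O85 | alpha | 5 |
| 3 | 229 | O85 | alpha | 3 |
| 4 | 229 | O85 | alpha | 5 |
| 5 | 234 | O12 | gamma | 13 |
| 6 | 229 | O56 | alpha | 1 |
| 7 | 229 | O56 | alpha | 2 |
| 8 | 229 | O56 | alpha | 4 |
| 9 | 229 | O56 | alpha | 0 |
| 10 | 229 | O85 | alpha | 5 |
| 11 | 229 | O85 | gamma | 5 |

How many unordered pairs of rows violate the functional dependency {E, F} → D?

0

(E=O12, F=gamma): all 2 rows agree on D — 0 pairs.
(E=O85, F=alpha): all 4 rows agree on D — 0 pairs.
(E=O56, F=alpha): all 4 rows agree on D — 0 pairs.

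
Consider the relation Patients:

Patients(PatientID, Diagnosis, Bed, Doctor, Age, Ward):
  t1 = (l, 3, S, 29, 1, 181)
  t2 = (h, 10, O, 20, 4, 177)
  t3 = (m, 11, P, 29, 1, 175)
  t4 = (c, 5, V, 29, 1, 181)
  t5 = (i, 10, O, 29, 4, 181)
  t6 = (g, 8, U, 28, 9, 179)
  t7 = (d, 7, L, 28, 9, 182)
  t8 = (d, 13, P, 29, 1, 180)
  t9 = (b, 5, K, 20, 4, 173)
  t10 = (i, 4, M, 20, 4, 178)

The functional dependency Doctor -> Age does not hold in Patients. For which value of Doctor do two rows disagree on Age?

Doctor=29: rows 1, 3, 4, 5, 8 → Age takes values {1, 4} — violation
Doctor=20: rows 2, 9, 10 → Age = 4, 4, 4 ✓
Doctor=28: rows 6, 7 → Age = 9, 9 ✓
The only Doctor value with inconsistent Age is Doctor=29.

29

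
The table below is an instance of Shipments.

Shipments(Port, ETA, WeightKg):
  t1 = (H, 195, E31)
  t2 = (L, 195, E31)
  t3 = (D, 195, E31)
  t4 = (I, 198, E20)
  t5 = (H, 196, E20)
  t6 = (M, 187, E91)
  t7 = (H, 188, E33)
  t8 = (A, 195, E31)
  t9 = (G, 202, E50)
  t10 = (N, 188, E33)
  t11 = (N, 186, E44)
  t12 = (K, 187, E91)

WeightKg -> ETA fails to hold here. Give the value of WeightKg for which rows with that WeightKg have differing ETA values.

WeightKg=E31: rows 1, 2, 3, 8 → ETA = 195, 195, 195, 195 ✓
WeightKg=E20: rows 4, 5 → ETA takes values {198, 196} — violation
WeightKg=E91: rows 6, 12 → ETA = 187, 187 ✓
WeightKg=E33: rows 7, 10 → ETA = 188, 188 ✓
WeightKg=E50: row 9 → ETA = 202 ✓
WeightKg=E44: row 11 → ETA = 186 ✓
The only WeightKg value with inconsistent ETA is WeightKg=E20.

E20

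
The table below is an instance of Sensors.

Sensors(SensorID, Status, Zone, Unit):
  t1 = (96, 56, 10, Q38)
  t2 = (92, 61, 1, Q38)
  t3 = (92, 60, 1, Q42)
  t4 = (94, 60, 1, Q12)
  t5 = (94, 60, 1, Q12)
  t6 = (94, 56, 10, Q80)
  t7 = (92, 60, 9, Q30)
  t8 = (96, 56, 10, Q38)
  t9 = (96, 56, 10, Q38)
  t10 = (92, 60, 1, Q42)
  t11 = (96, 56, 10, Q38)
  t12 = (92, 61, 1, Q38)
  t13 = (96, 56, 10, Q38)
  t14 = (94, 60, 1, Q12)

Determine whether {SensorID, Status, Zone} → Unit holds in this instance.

(SensorID=96, Status=56, Zone=10): rows 1, 8, 9, 11, 13 → Unit = Q38, Q38, Q38, Q38, Q38 ✓
(SensorID=92, Status=61, Zone=1): rows 2, 12 → Unit = Q38, Q38 ✓
(SensorID=92, Status=60, Zone=1): rows 3, 10 → Unit = Q42, Q42 ✓
(SensorID=94, Status=60, Zone=1): rows 4, 5, 14 → Unit = Q12, Q12, Q12 ✓
(SensorID=94, Status=56, Zone=10): row 6 → Unit = Q80 ✓
(SensorID=92, Status=60, Zone=9): row 7 → Unit = Q30 ✓
Every {SensorID, Status, Zone} value is associated with a single Unit value, so {SensorID, Status, Zone} → Unit holds.

Yes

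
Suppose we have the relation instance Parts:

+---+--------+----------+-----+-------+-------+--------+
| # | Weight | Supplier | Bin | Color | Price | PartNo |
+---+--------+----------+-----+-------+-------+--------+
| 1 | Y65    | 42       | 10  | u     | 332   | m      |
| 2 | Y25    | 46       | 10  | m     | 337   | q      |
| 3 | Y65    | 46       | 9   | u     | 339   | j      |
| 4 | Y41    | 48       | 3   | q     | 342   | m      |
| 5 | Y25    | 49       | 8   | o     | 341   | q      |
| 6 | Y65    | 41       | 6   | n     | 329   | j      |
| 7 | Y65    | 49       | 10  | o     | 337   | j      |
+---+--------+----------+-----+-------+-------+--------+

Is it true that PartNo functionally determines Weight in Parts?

No

PartNo=m: rows 1, 4 → Weight takes values {Y65, Y41} — violation
PartNo=q: rows 2, 5 → Weight = Y25, Y25 ✓
PartNo=j: rows 3, 6, 7 → Weight = Y65, Y65, Y65 ✓
Two rows agree on PartNo but differ on Weight, so PartNo → Weight does not hold.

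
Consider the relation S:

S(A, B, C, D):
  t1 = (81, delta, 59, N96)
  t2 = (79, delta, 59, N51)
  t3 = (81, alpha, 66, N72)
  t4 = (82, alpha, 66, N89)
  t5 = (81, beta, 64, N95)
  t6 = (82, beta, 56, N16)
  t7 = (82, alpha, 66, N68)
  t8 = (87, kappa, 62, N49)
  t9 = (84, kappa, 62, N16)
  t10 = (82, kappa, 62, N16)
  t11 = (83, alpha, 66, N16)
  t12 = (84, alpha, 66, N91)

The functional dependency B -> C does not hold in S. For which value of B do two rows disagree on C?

beta

B=delta: rows 1, 2 → C = 59, 59 ✓
B=alpha: rows 3, 4, 7, 11, 12 → C = 66, 66, 66, 66, 66 ✓
B=beta: rows 5, 6 → C takes values {64, 56} — violation
B=kappa: rows 8, 9, 10 → C = 62, 62, 62 ✓
The only B value with inconsistent C is B=beta.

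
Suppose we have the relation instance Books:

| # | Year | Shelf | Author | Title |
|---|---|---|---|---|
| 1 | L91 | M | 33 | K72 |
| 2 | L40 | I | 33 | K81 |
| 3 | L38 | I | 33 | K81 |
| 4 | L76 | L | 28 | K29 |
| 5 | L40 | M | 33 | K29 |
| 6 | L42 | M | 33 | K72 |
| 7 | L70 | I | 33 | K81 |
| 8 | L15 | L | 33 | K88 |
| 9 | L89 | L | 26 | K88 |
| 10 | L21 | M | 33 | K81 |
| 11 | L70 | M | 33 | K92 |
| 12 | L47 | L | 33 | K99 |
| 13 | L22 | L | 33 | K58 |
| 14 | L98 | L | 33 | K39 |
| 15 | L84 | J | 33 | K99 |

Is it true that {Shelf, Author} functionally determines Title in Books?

No

(Shelf=M, Author=33): rows 1, 5, 6, 10, 11 → Title takes values {K72, K29, K81, K92} — violation
(Shelf=I, Author=33): rows 2, 3, 7 → Title = K81, K81, K81 ✓
(Shelf=L, Author=28): row 4 → Title = K29 ✓
(Shelf=L, Author=33): rows 8, 12, 13, 14 → Title takes values {K88, K99, K58, K39} — violation
(Shelf=L, Author=26): row 9 → Title = K88 ✓
(Shelf=J, Author=33): row 15 → Title = K99 ✓
Two rows agree on {Shelf, Author} but differ on Title, so {Shelf, Author} → Title does not hold.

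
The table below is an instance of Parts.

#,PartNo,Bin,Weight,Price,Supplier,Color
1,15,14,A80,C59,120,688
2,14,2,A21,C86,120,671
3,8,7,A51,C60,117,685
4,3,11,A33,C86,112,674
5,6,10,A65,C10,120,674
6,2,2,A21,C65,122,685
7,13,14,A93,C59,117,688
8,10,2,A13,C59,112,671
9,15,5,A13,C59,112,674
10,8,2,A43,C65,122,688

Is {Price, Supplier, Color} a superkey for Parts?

All 10 rows have distinct {Price, Supplier, Color} values, so {Price, Supplier, Color} → (all attributes) holds and {Price, Supplier, Color} is a superkey.

Yes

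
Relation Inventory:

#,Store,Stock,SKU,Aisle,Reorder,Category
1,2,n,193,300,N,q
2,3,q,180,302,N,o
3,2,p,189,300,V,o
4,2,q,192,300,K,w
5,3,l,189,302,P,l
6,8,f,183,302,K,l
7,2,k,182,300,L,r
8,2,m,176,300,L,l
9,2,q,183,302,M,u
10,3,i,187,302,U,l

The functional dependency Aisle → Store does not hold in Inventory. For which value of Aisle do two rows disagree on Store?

302

Aisle=300: rows 1, 3, 4, 7, 8 → Store = 2, 2, 2, 2, 2 ✓
Aisle=302: rows 2, 5, 6, 9, 10 → Store takes values {3, 8, 2} — violation
The only Aisle value with inconsistent Store is Aisle=302.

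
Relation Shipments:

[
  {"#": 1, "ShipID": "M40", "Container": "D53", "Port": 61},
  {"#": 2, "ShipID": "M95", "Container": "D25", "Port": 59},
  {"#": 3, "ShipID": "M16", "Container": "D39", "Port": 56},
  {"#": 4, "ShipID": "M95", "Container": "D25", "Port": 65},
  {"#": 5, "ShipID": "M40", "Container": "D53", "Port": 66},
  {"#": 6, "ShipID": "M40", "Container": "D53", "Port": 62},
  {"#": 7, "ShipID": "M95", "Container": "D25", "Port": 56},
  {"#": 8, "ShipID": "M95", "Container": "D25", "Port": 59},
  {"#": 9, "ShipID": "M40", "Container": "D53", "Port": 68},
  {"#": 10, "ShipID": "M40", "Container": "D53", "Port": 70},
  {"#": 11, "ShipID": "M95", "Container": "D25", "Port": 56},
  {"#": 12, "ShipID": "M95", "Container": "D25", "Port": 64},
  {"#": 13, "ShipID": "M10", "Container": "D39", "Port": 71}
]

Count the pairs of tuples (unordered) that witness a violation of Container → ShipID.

Container=D53: all 5 rows agree on ShipID — 0 pairs.
Container=D25: all 6 rows agree on ShipID — 0 pairs.
Container=D39: violating pairs (3,13) — 1 pair.

1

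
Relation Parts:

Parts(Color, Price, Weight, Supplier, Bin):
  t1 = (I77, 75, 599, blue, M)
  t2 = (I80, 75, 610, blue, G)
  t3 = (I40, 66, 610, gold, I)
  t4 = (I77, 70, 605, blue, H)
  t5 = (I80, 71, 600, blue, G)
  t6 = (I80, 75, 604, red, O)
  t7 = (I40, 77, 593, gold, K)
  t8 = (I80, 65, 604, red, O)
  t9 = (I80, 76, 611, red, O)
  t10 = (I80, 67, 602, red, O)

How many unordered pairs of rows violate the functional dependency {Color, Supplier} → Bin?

(Color=I77, Supplier=blue): violating pairs (1,4) — 1 pair.
(Color=I80, Supplier=blue): all 2 rows agree on Bin — 0 pairs.
(Color=I40, Supplier=gold): violating pairs (3,7) — 1 pair.
(Color=I80, Supplier=red): all 4 rows agree on Bin — 0 pairs.

2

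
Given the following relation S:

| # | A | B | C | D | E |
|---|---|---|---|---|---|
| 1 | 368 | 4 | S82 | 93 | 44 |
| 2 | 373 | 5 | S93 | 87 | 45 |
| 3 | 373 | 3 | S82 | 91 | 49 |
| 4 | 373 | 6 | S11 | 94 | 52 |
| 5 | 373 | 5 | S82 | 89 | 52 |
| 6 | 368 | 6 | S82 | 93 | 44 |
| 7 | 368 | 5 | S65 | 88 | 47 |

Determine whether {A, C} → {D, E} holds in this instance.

(A=368, C=S82): rows 1, 6 → {D,E} = (93, 44), (93, 44) ✓
(A=373, C=S93): row 2 → {D,E} = (87, 45) ✓
(A=373, C=S82): rows 3, 5 → {D,E} takes values {(91, 49), (89, 52)} — violation
(A=373, C=S11): row 4 → {D,E} = (94, 52) ✓
(A=368, C=S65): row 7 → {D,E} = (88, 47) ✓
Two rows agree on {A, C} but differ on {D, E}, so {A, C} → {D, E} does not hold.

No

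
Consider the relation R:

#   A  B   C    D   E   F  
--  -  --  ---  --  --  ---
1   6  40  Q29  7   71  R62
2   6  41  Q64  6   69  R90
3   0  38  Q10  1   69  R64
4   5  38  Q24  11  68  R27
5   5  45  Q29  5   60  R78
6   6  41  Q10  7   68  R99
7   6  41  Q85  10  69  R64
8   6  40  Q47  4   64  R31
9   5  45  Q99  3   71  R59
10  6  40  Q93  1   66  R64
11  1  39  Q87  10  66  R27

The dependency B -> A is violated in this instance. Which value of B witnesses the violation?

38

B=40: rows 1, 8, 10 → A = 6, 6, 6 ✓
B=41: rows 2, 6, 7 → A = 6, 6, 6 ✓
B=38: rows 3, 4 → A takes values {0, 5} — violation
B=45: rows 5, 9 → A = 5, 5 ✓
B=39: row 11 → A = 1 ✓
The only B value with inconsistent A is B=38.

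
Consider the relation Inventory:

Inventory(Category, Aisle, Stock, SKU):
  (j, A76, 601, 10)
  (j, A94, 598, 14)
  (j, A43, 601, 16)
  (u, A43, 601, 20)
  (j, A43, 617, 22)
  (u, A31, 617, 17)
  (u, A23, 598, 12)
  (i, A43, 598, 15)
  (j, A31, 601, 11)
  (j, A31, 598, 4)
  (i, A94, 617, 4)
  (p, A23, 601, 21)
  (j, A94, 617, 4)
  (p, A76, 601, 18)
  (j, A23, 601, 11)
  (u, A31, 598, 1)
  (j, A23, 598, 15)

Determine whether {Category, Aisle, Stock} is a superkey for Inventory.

Yes

All 17 rows have distinct {Category, Aisle, Stock} values, so {Category, Aisle, Stock} → (all attributes) holds and {Category, Aisle, Stock} is a superkey.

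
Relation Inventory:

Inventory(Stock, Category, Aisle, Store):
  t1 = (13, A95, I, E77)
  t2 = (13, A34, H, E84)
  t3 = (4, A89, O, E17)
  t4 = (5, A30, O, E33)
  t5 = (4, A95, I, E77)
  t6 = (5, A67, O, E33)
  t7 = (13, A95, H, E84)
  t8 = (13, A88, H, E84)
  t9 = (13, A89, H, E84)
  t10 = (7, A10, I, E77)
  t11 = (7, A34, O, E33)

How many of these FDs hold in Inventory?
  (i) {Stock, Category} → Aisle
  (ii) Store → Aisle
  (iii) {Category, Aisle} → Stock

(i) {Stock, Category} → Aisle: (Stock=13, Category=A95): rows 1, 7 → Aisle takes values {I, H} — violation — fails.
(ii) Store → Aisle: every LHS value maps to a single RHS value — holds.
(iii) {Category, Aisle} → Stock: (Category=A95, Aisle=I): rows 1, 5 → Stock takes values {13, 4} — violation — fails.
1 of the 3 dependencies holds.

1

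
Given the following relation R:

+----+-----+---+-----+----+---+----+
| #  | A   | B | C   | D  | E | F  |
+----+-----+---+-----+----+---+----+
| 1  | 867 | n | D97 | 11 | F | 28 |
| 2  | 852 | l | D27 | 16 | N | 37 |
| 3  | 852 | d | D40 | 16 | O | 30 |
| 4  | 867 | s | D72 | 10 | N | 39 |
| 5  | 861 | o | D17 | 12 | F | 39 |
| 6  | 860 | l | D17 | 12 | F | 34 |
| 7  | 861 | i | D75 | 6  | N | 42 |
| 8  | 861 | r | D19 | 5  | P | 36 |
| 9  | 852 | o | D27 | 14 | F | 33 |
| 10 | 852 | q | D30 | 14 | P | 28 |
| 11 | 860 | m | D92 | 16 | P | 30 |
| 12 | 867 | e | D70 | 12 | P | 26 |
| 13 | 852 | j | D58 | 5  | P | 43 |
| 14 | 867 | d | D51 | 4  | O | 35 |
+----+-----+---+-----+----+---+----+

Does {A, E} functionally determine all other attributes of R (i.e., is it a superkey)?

No

Rows 10 and 13 have the same {A, E} value (A=852, E=P) but are distinct tuples, so {A, E} does not determine every attribute — not a superkey.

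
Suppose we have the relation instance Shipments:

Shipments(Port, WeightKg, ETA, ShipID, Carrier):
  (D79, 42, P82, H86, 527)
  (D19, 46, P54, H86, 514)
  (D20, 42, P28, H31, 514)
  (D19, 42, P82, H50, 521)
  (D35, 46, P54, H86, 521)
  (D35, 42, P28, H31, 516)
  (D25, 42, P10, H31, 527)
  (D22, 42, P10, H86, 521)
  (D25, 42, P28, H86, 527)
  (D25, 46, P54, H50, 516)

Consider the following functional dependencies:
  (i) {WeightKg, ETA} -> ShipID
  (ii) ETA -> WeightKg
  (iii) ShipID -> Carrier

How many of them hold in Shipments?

(i) {WeightKg, ETA} -> ShipID: (WeightKg=42, ETA=P82): 2 rows → ShipID takes values {H86, H50} — violation; (WeightKg=46, ETA=P54): 3 rows → ShipID takes values {H86, H50} — violation; (WeightKg=42, ETA=P28): 3 rows → ShipID takes values {H31, H86} — violation; (WeightKg=42, ETA=P10): 2 rows → ShipID takes values {H31, H86} — violation — fails.
(ii) ETA -> WeightKg: every LHS value maps to a single RHS value — holds.
(iii) ShipID -> Carrier: ShipID=H86: 5 rows → Carrier takes values {527, 514, 521} — violation; ShipID=H31: 3 rows → Carrier takes values {514, 516, 527} — violation; ShipID=H50: 2 rows → Carrier takes values {521, 516} — violation — fails.
1 of the 3 dependencies holds.

1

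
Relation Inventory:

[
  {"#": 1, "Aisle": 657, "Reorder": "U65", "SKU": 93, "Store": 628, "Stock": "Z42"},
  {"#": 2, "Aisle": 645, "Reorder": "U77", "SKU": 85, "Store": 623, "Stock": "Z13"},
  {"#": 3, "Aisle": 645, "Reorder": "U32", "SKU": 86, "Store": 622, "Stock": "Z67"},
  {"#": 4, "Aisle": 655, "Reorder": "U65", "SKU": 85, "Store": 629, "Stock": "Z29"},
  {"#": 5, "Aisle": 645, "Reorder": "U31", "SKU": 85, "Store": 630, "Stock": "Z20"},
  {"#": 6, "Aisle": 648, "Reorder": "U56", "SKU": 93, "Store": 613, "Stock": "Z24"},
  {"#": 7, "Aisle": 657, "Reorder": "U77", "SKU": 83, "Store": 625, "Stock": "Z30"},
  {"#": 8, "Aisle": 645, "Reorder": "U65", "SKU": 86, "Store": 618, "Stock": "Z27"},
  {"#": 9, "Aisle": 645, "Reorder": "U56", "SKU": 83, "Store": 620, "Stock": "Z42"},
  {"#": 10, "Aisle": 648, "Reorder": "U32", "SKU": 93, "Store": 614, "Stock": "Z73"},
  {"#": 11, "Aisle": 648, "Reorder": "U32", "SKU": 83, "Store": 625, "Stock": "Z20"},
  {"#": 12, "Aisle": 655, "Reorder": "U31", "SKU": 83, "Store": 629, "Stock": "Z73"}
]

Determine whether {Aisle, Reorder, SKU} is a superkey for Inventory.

Yes

All 12 rows have distinct {Aisle, Reorder, SKU} values, so {Aisle, Reorder, SKU} → (all attributes) holds and {Aisle, Reorder, SKU} is a superkey.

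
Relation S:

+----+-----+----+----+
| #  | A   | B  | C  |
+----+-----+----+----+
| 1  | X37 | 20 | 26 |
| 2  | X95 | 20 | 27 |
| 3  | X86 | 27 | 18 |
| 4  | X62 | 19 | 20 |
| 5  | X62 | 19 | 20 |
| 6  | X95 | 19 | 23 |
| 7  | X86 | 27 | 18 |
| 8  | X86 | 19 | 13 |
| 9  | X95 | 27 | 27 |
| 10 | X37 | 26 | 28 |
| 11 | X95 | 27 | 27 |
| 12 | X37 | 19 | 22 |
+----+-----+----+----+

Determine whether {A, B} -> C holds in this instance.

(A=X37, B=20): row 1 → C = 26 ✓
(A=X95, B=20): row 2 → C = 27 ✓
(A=X86, B=27): rows 3, 7 → C = 18, 18 ✓
(A=X62, B=19): rows 4, 5 → C = 20, 20 ✓
(A=X95, B=19): row 6 → C = 23 ✓
(A=X86, B=19): row 8 → C = 13 ✓
(A=X95, B=27): rows 9, 11 → C = 27, 27 ✓
(A=X37, B=26): row 10 → C = 28 ✓
(A=X37, B=19): row 12 → C = 22 ✓
Every {A, B} value is associated with a single C value, so {A, B} -> C holds.

Yes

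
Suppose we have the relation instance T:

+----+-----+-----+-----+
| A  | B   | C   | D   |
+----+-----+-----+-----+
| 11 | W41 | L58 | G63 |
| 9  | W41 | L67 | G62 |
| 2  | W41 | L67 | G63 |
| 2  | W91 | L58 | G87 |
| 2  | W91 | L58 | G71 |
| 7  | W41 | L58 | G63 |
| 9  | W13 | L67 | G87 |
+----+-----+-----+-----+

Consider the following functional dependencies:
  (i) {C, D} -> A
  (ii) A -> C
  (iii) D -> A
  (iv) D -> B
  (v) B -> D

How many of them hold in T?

0

(i) {C, D} -> A: (C=L58, D=G63): 2 rows → A takes values {11, 7} — violation — fails.
(ii) A -> C: A=2: 3 rows → C takes values {L67, L58} — violation — fails.
(iii) D -> A: D=G63: 3 rows → A takes values {11, 2, 7} — violation; D=G87: 2 rows → A takes values {2, 9} — violation — fails.
(iv) D -> B: D=G87: 2 rows → B takes values {W91, W13} — violation — fails.
(v) B -> D: B=W41: 4 rows → D takes values {G63, G62} — violation; B=W91: 2 rows → D takes values {G87, G71} — violation — fails.
None of the 5 dependencies hold.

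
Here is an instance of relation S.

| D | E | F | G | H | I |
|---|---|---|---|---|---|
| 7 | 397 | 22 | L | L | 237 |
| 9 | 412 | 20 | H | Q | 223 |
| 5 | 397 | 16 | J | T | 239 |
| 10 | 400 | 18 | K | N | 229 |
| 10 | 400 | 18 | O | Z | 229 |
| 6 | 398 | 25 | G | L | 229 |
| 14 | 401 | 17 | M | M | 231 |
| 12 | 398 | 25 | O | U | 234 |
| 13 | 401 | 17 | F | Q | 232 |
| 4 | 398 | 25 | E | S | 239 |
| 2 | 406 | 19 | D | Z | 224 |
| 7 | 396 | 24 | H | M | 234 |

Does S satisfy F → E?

Yes

F=22: 1 row → E = 397 ✓
F=20: 1 row → E = 412 ✓
F=16: 1 row → E = 397 ✓
F=18: 2 rows → E = 400, 400 ✓
F=25: 3 rows → E = 398, 398, 398 ✓
F=17: 2 rows → E = 401, 401 ✓
F=19: 1 row → E = 406 ✓
F=24: 1 row → E = 396 ✓
Every F value is associated with a single E value, so F → E holds.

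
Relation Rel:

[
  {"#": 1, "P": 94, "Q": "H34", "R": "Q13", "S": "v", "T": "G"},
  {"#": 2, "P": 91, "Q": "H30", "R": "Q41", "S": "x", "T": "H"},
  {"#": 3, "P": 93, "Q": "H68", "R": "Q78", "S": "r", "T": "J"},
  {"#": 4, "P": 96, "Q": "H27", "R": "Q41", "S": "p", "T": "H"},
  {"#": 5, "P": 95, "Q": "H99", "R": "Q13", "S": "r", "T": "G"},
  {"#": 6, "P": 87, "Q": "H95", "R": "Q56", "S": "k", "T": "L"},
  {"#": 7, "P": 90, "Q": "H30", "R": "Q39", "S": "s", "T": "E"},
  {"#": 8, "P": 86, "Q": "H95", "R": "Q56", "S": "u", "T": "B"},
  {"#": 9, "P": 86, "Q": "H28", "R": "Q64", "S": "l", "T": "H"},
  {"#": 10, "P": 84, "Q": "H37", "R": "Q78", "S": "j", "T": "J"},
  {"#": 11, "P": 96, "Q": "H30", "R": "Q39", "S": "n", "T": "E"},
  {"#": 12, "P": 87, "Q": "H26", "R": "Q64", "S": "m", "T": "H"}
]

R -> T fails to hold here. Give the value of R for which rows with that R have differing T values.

Q56

R=Q13: rows 1, 5 → T = G, G ✓
R=Q41: rows 2, 4 → T = H, H ✓
R=Q78: rows 3, 10 → T = J, J ✓
R=Q56: rows 6, 8 → T takes values {L, B} — violation
R=Q39: rows 7, 11 → T = E, E ✓
R=Q64: rows 9, 12 → T = H, H ✓
The only R value with inconsistent T is R=Q56.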